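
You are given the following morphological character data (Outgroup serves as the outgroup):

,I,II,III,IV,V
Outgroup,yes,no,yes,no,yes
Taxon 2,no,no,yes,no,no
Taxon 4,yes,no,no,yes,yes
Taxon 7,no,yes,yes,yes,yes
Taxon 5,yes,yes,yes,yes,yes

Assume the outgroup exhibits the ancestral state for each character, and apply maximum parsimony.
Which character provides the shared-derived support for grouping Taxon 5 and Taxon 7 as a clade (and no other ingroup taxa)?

Character polarity is set by the outgroup: the derived state is whichever differs from the outgroup's state, so for I, III, V the derived state is 'no', and for the remaining characters it is 'yes'.
I groups Taxon 2 and Taxon 7, which is incompatible with the clades supported by the remaining characters; treating it as convergent (homoplasy) costs fewer steps than any alternative tree.
II: derived state 'yes' in Taxon 5 and Taxon 7 only — synapomorphy for {Taxon 5, Taxon 7}.
III: derived state 'no' in Taxon 4 only — an autapomorphy, so it tells us nothing about relationships among taxa.
IV (derived state 'yes') is shared by Taxon 4, Taxon 5, and Taxon 7 — a synapomorphy uniting that clade.
V (derived state 'no') is unique to Taxon 2 (autapomorphy; uninformative for grouping).
Most parsimonious ingroup topology: (Taxon 2,(Taxon 4,(Taxon 7,Taxon 5))).
The clade {Taxon 5, Taxon 7} is supported by II: its derived state 'yes' occurs in exactly those taxa and in no other taxon (including the outgroup).

II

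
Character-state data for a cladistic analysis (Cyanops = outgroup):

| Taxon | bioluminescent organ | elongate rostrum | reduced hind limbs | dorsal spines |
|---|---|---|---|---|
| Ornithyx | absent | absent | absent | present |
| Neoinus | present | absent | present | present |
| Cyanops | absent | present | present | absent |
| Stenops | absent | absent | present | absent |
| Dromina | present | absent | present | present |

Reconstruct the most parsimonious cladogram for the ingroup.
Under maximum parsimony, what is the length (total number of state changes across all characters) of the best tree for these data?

4

Character polarity is set by the outgroup: the derived state is whichever differs from the outgroup's state, so for elongate rostrum, reduced hind limbs the derived state is 'absent', and for the remaining characters it is 'present'.
bioluminescent organ: derived state 'present' in Dromina and Neoinus only — synapomorphy for {Dromina, Neoinus}.
All ingroup taxa share the derived state 'absent' for elongate rostrum; it defines the ingroup but does not resolve relationships within it.
reduced hind limbs (derived state 'absent') is unique to Ornithyx (autapomorphy; uninformative for grouping).
dorsal spines (derived state 'present') is shared by Dromina, Neoinus, and Ornithyx — a synapomorphy uniting that clade.
Most parsimonious ingroup topology: (Stenops,((Neoinus,Dromina),Ornithyx)).
Changes per character on this tree: bioluminescent organ: 1; elongate rostrum: 1; reduced hind limbs: 1; dorsal spines: 1.
Total = 4.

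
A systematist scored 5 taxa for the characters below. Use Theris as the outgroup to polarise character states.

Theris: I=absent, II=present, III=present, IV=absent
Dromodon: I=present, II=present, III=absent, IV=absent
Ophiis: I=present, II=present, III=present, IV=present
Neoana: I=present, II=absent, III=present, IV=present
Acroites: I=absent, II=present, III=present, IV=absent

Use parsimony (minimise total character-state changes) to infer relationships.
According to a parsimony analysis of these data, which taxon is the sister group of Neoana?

Ophiis

Character polarity is set by the outgroup: the derived state is whichever differs from the outgroup's state, so for II, III the derived state is 'absent', and for the remaining characters it is 'present'.
Only Dromodon, Neoana, and Ophiis show the derived state 'present' for I, supporting them as a clade.
II: derived state 'absent' in Neoana only — an autapomorphy, so it tells us nothing about relationships among taxa.
III: derived state 'absent' in Dromodon only — an autapomorphy, so it tells us nothing about relationships among taxa.
Only Neoana and Ophiis show the derived state 'present' for IV, supporting them as a clade.
Most parsimonious ingroup topology: ((Dromodon,(Ophiis,Neoana)),Acroites).
Neoana and Ophiis form a cherry on this tree, so they are sister taxa.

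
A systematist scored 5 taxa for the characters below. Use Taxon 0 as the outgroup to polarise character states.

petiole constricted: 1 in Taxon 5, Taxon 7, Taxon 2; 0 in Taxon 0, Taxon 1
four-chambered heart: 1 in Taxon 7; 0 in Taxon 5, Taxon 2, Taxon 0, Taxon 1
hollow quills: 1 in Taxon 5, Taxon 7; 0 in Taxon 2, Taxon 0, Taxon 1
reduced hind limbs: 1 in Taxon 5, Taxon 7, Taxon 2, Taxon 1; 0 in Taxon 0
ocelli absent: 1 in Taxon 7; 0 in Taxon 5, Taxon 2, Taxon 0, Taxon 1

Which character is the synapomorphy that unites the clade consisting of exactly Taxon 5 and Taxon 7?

hollow quills

The outgroup has state '0' for every character, so '1' is the derived state throughout.
Only Taxon 2, Taxon 5, and Taxon 7 show the derived state '1' for petiole constricted, supporting them as a clade.
four-chambered heart: derived state '1' in Taxon 7 only — an autapomorphy, so it tells us nothing about relationships among taxa.
hollow quills (derived state '1') is shared by Taxon 5 and Taxon 7 — a synapomorphy uniting that clade.
reduced hind limbs (derived state '1') is shared by all ingroup taxa — unites the whole ingroup.
ocelli absent: derived state '1' in Taxon 7 only — an autapomorphy, so it tells us nothing about relationships among taxa.
Most parsimonious ingroup topology: (((Taxon 5,Taxon 7),Taxon 2),Taxon 1).
The clade {Taxon 5, Taxon 7} is supported by hollow quills: its derived state '1' occurs in exactly those taxa and in no other taxon (including the outgroup).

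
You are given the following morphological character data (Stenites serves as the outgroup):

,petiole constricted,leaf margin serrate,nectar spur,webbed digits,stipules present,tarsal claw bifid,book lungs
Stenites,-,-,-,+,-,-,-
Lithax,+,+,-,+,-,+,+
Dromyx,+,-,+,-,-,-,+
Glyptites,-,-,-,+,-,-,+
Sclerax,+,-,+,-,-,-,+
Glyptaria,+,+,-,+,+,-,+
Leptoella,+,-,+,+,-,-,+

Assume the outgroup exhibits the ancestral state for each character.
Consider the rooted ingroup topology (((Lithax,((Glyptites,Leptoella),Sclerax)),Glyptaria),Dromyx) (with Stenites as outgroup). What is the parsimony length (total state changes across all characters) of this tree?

12

Map each character onto (((Lithax,((Glyptites,Leptoella),Sclerax)),Glyptaria),Dromyx) (rooted by Stenites) and count the minimum state changes it requires (Fitch parsimony):
petiole constricted: 2; leaf margin serrate: 2; nectar spur: 3; webbed digits: 2; stipules present: 1; tarsal claw bifid: 1; book lungs: 1.
Total tree length = 12.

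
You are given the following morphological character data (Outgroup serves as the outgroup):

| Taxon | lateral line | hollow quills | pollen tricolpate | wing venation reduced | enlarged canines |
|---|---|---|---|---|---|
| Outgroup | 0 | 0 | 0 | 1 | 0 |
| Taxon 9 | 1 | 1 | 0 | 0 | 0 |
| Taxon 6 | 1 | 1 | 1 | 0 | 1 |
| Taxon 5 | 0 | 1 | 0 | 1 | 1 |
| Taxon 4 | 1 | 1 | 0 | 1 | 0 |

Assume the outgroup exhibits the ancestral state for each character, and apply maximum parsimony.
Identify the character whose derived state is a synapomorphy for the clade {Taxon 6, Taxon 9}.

Character polarity is set by the outgroup: the derived state is whichever differs from the outgroup's state, so for wing venation reduced the derived state is '0', and for the remaining characters it is '1'.
lateral line (derived state '1') is shared by Taxon 4, Taxon 6, and Taxon 9 — a synapomorphy uniting that clade.
All ingroup taxa share the derived state '1' for hollow quills; it defines the ingroup but does not resolve relationships within it.
pollen tricolpate (derived state '1') is unique to Taxon 6 (autapomorphy; uninformative for grouping).
wing venation reduced (derived state '0') is shared by Taxon 6 and Taxon 9 — a synapomorphy uniting that clade.
enlarged canines groups Taxon 5 and Taxon 6, which is incompatible with the clades supported by the remaining characters; treating it as convergent (homoplasy) costs fewer steps than any alternative tree.
Most parsimonious ingroup topology: (((Taxon 9,Taxon 6),Taxon 4),Taxon 5).
The clade {Taxon 6, Taxon 9} is supported by wing venation reduced: its derived state '0' occurs in exactly those taxa and in no other taxon (including the outgroup).

wing venation reduced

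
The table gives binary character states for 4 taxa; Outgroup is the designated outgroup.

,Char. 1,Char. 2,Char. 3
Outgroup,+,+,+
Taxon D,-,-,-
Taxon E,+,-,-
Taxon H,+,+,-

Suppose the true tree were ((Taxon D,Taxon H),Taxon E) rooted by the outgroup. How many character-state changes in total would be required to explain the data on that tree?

4

Map each character onto ((Taxon D,Taxon H),Taxon E) (rooted by Outgroup) and count the minimum state changes it requires (Fitch parsimony):
Char. 1: 1; Char. 2: 2; Char. 3: 1.
Total tree length = 4.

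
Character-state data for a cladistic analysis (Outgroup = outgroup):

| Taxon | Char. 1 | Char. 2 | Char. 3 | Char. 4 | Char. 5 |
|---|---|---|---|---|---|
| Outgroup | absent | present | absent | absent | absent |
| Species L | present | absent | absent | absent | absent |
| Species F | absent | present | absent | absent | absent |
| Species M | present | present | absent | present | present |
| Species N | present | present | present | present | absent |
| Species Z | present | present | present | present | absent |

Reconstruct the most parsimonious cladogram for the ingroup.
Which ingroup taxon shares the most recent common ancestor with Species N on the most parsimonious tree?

Character polarity is set by the outgroup: the derived state is whichever differs from the outgroup's state, so for Char. 2 the derived state is 'absent', and for the remaining characters it is 'present'.
Char. 1: derived state 'present' in Species L, Species M, Species N, and Species Z only — synapomorphy for {Species L, Species M, Species N, Species Z}.
Char. 2: derived state 'absent' in Species L only — an autapomorphy, so it tells us nothing about relationships among taxa.
Only Species N and Species Z show the derived state 'present' for Char. 3, supporting them as a clade.
Only Species M, Species N, and Species Z show the derived state 'present' for Char. 4, supporting them as a clade.
Char. 5: derived state 'present' in Species M only — an autapomorphy, so it tells us nothing about relationships among taxa.
Most parsimonious ingroup topology: ((Species L,(Species M,(Species N,Species Z))),Species F).
Species N and Species Z form a cherry on this tree, so they are sister taxa.

Species Z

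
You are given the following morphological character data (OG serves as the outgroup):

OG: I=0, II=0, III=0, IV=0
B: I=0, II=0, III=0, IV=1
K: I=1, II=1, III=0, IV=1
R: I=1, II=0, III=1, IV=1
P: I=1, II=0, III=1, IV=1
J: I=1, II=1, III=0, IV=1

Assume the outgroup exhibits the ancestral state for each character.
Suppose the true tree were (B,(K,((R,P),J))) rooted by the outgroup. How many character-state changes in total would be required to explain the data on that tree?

Map each character onto (B,(K,((R,P),J))) (rooted by OG) and count the minimum state changes it requires (Fitch parsimony):
I: 1; II: 2; III: 1; IV: 1.
Total tree length = 5.

5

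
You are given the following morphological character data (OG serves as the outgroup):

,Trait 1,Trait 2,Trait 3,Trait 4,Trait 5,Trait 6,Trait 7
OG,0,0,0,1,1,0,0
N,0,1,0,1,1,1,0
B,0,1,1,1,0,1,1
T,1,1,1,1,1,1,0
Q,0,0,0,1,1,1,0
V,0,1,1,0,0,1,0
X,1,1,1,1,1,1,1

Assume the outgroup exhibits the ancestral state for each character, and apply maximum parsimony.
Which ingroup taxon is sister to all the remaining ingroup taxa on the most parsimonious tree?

Character polarity is set by the outgroup: the derived state is whichever differs from the outgroup's state, so for Trait 4, Trait 5 the derived state is '0', and for the remaining characters it is '1'.
Trait 1 (derived state '1') is shared by T and X — a synapomorphy uniting that clade.
Only B, N, T, V, and X show the derived state '1' for Trait 2, supporting them as a clade.
Trait 3 (derived state '1') is shared by B, T, V, and X — a synapomorphy uniting that clade.
Trait 4: derived state '0' in V only — an autapomorphy, so it tells us nothing about relationships among taxa.
Trait 5 (derived state '0') is shared by B and V — a synapomorphy uniting that clade.
Trait 6 (derived state '1') is shared by all ingroup taxa — unites the whole ingroup.
Trait 7 groups B and X, which is incompatible with the clades supported by the remaining characters; treating it as convergent (homoplasy) costs fewer steps than any alternative tree.
Most parsimonious ingroup topology: ((N,((B,V),(T,X))),Q).
Q is sister to the clade containing all other ingroup taxa, so it is the earliest-diverging (most basal) ingroup lineage.

Q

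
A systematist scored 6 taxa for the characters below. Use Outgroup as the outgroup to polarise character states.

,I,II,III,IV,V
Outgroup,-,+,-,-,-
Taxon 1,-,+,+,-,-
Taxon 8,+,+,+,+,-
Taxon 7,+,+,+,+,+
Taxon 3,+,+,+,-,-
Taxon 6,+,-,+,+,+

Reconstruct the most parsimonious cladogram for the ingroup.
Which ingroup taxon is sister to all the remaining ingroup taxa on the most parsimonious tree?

Taxon 1

Character polarity is set by the outgroup: the derived state is whichever differs from the outgroup's state, so for II the derived state is '-', and for the remaining characters it is '+'.
I (derived state '+') is shared by Taxon 3, Taxon 6, Taxon 7, and Taxon 8 — a synapomorphy uniting that clade.
II (derived state '-') is unique to Taxon 6 (autapomorphy; uninformative for grouping).
III (derived state '+') is shared by all ingroup taxa — unites the whole ingroup.
IV (derived state '+') is shared by Taxon 6, Taxon 7, and Taxon 8 — a synapomorphy uniting that clade.
V (derived state '+') is shared by Taxon 6 and Taxon 7 — a synapomorphy uniting that clade.
Most parsimonious ingroup topology: (Taxon 1,((Taxon 8,(Taxon 7,Taxon 6)),Taxon 3)).
Taxon 1 is sister to the clade containing all other ingroup taxa, so it is the earliest-diverging (most basal) ingroup lineage.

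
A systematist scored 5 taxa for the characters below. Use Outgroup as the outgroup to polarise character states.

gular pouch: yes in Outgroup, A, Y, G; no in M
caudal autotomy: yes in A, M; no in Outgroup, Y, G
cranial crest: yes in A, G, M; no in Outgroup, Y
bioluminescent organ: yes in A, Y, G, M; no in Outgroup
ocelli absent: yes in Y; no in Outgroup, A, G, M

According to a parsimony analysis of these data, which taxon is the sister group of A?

Character polarity is set by the outgroup: the derived state is whichever differs from the outgroup's state, so for gular pouch the derived state is 'no', and for the remaining characters it is 'yes'.
gular pouch (derived state 'no') is unique to M (autapomorphy; uninformative for grouping).
Only A and M show the derived state 'yes' for caudal autotomy, supporting them as a clade.
cranial crest: derived state 'yes' in A, G, and M only — synapomorphy for {A, G, M}.
All ingroup taxa share the derived state 'yes' for bioluminescent organ; it defines the ingroup but does not resolve relationships within it.
ocelli absent (derived state 'yes') is unique to Y (autapomorphy; uninformative for grouping).
Most parsimonious ingroup topology: (((A,M),G),Y).
A and M form a cherry on this tree, so they are sister taxa.

M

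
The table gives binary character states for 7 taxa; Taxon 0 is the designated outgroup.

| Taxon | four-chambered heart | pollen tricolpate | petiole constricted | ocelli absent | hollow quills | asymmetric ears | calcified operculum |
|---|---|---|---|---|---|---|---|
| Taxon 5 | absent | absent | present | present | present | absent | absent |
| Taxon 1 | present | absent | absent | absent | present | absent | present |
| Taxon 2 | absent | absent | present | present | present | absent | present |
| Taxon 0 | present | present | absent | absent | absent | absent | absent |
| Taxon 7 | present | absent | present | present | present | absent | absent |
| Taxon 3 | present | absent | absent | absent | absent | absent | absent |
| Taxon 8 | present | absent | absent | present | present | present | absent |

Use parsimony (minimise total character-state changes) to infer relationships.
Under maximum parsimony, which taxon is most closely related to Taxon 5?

Character polarity is set by the outgroup: the derived state is whichever differs from the outgroup's state, so for four-chambered heart, pollen tricolpate the derived state is 'absent', and for the remaining characters it is 'present'.
four-chambered heart: derived state 'absent' in Taxon 2 and Taxon 5 only — synapomorphy for {Taxon 2, Taxon 5}.
All ingroup taxa share the derived state 'absent' for pollen tricolpate; it defines the ingroup but does not resolve relationships within it.
petiole constricted: derived state 'present' in Taxon 2, Taxon 5, and Taxon 7 only — synapomorphy for {Taxon 2, Taxon 5, Taxon 7}.
Only Taxon 2, Taxon 5, Taxon 7, and Taxon 8 show the derived state 'present' for ocelli absent, supporting them as a clade.
hollow quills: derived state 'present' in Taxon 1, Taxon 2, Taxon 5, Taxon 7, and Taxon 8 only — synapomorphy for {Taxon 1, Taxon 2, Taxon 5, Taxon 7, Taxon 8}.
asymmetric ears: derived state 'present' in Taxon 8 only — an autapomorphy, so it tells us nothing about relationships among taxa.
calcified operculum groups Taxon 1 and Taxon 2, which is incompatible with the clades supported by the remaining characters; treating it as convergent (homoplasy) costs fewer steps than any alternative tree.
Most parsimonious ingroup topology: (Taxon 3,((((Taxon 2,Taxon 5),Taxon 7),Taxon 8),Taxon 1)).
Taxon 5 and Taxon 2 form a cherry on this tree, so they are sister taxa.

Taxon 2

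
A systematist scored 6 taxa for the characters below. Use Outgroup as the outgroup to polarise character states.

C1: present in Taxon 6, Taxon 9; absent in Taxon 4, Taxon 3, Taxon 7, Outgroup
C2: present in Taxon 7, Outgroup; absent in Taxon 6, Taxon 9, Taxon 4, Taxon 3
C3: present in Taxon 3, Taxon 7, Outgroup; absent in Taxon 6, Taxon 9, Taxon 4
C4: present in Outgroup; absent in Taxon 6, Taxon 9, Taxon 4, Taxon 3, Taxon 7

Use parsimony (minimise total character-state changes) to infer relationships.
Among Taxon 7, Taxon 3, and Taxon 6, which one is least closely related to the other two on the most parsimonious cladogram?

Character polarity is set by the outgroup: the derived state is whichever differs from the outgroup's state, so for C2, C3, C4 the derived state is 'absent', and for the remaining characters it is 'present'.
Only Taxon 6 and Taxon 9 show the derived state 'present' for C1, supporting them as a clade.
Only Taxon 3, Taxon 4, Taxon 6, and Taxon 9 show the derived state 'absent' for C2, supporting them as a clade.
C3: derived state 'absent' in Taxon 4, Taxon 6, and Taxon 9 only — synapomorphy for {Taxon 4, Taxon 6, Taxon 9}.
All ingroup taxa share the derived state 'absent' for C4; it defines the ingroup but does not resolve relationships within it.
Most parsimonious ingroup topology: (((Taxon 4,(Taxon 6,Taxon 9)),Taxon 3),Taxon 7).
Taxon 6 and Taxon 3 share a more recent common ancestor with each other than either does with Taxon 7, so Taxon 7 is the least closely related of the three.

Taxon 7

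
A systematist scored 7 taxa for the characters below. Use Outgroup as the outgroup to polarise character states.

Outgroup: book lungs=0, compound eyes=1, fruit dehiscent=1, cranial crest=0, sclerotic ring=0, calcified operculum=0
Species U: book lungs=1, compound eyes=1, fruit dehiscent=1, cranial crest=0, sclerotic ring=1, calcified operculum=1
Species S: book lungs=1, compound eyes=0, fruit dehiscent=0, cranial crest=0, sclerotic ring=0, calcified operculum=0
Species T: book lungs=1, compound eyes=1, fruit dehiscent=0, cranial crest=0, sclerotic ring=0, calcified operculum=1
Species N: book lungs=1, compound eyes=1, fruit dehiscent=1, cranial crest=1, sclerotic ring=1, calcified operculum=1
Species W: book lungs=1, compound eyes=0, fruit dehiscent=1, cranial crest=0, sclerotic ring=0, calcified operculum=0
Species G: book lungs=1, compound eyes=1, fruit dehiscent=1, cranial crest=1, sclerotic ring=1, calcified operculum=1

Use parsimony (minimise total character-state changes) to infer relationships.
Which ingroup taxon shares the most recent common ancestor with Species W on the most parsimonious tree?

Character polarity is set by the outgroup: the derived state is whichever differs from the outgroup's state, so for compound eyes, fruit dehiscent the derived state is '0', and for the remaining characters it is '1'.
book lungs (derived state '1') is shared by all ingroup taxa — unites the whole ingroup.
compound eyes: derived state '0' in Species S and Species W only — synapomorphy for {Species S, Species W}.
fruit dehiscent (state '0') occurs in Species S and Species T but conflicts with the nesting implied by the other characters — most parsimoniously interpreted as homoplasy.
Only Species G and Species N show the derived state '1' for cranial crest, supporting them as a clade.
sclerotic ring: derived state '1' in Species G, Species N, and Species U only — synapomorphy for {Species G, Species N, Species U}.
Only Species G, Species N, Species T, and Species U show the derived state '1' for calcified operculum, supporting them as a clade.
Most parsimonious ingroup topology: (((Species U,(Species N,Species G)),Species T),(Species S,Species W)).
Species W and Species S form a cherry on this tree, so they are sister taxa.

Species S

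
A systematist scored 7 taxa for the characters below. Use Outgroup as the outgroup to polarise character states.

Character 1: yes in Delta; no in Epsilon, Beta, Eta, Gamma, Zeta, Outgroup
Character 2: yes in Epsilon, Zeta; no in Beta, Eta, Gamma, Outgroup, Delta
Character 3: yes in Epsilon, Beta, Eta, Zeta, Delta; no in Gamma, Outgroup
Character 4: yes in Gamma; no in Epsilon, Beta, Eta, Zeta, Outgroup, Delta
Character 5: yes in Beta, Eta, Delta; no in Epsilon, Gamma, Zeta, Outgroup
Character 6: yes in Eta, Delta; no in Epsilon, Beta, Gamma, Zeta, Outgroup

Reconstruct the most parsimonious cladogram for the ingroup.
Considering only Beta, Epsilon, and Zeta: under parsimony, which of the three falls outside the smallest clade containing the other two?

Beta

The outgroup has state 'no' for every character, so 'yes' is the derived state throughout.
Character 1 (derived state 'yes') is unique to Delta (autapomorphy; uninformative for grouping).
Character 2 (derived state 'yes') is shared by Epsilon and Zeta — a synapomorphy uniting that clade.
Character 3 (derived state 'yes') is shared by Beta, Delta, Epsilon, Eta, and Zeta — a synapomorphy uniting that clade.
Character 4: derived state 'yes' in Gamma only — an autapomorphy, so it tells us nothing about relationships among taxa.
Only Beta, Delta, and Eta show the derived state 'yes' for Character 5, supporting them as a clade.
Character 6 (derived state 'yes') is shared by Delta and Eta — a synapomorphy uniting that clade.
Most parsimonious ingroup topology: (((Beta,(Eta,Delta)),(Epsilon,Zeta)),Gamma).
Zeta and Epsilon share a more recent common ancestor with each other than either does with Beta, so Beta is the least closely related of the three.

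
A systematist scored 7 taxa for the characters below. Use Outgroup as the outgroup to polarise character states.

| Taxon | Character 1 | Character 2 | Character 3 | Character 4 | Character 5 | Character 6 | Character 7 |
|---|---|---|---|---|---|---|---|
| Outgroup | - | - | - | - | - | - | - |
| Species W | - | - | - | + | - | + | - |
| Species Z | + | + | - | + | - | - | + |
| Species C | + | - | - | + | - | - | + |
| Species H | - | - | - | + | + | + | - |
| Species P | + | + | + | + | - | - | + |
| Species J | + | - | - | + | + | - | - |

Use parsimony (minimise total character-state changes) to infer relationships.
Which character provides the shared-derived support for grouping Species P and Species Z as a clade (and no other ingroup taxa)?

The outgroup has state '-' for every character, so '+' is the derived state throughout.
Character 1 (derived state '+') is shared by Species C, Species J, Species P, and Species Z — a synapomorphy uniting that clade.
Only Species P and Species Z show the derived state '+' for Character 2, supporting them as a clade.
Character 3 (derived state '+') is unique to Species P (autapomorphy; uninformative for grouping).
Character 4 (derived state '+') is shared by all ingroup taxa — unites the whole ingroup.
Character 5 groups Species H and Species J, which is incompatible with the clades supported by the remaining characters; treating it as convergent (homoplasy) costs fewer steps than any alternative tree.
Character 6 (derived state '+') is shared by Species H and Species W — a synapomorphy uniting that clade.
Character 7 (derived state '+') is shared by Species C, Species P, and Species Z — a synapomorphy uniting that clade.
Most parsimonious ingroup topology: ((Species W,Species H),(((Species Z,Species P),Species C),Species J)).
The clade {Species P, Species Z} is supported by Character 2: its derived state '+' occurs in exactly those taxa and in no other taxon (including the outgroup).

Character 2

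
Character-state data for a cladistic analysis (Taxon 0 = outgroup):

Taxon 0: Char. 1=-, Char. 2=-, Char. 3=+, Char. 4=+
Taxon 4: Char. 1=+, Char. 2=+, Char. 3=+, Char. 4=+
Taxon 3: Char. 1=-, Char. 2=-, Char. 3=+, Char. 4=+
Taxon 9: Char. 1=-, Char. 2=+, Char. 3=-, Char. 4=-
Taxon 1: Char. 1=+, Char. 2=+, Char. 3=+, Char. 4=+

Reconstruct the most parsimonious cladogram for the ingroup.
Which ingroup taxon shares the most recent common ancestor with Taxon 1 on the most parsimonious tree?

Taxon 4

Character polarity is set by the outgroup: the derived state is whichever differs from the outgroup's state, so for Char. 3, Char. 4 the derived state is '-', and for the remaining characters it is '+'.
Char. 1: derived state '+' in Taxon 1 and Taxon 4 only — synapomorphy for {Taxon 1, Taxon 4}.
Char. 2 (derived state '+') is shared by Taxon 1, Taxon 4, and Taxon 9 — a synapomorphy uniting that clade.
Char. 3 (derived state '-') is unique to Taxon 9 (autapomorphy; uninformative for grouping).
Char. 4 (derived state '-') is unique to Taxon 9 (autapomorphy; uninformative for grouping).
Most parsimonious ingroup topology: (((Taxon 4,Taxon 1),Taxon 9),Taxon 3).
Taxon 1 and Taxon 4 form a cherry on this tree, so they are sister taxa.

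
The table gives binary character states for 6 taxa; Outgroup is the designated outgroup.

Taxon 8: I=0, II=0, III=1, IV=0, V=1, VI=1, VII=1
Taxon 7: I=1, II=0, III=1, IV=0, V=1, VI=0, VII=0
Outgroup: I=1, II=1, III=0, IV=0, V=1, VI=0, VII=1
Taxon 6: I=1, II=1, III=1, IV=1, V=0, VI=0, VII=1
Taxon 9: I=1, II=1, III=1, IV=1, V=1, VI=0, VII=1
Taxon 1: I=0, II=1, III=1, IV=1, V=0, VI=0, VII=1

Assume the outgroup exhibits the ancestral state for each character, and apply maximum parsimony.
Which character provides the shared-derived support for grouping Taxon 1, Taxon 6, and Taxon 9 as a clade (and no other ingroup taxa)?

Character polarity is set by the outgroup: the derived state is whichever differs from the outgroup's state, so for I, II, V, VII the derived state is '0', and for the remaining characters it is '1'.
I groups Taxon 1 and Taxon 8, which is incompatible with the clades supported by the remaining characters; treating it as convergent (homoplasy) costs fewer steps than any alternative tree.
Only Taxon 7 and Taxon 8 show the derived state '0' for II, supporting them as a clade.
All ingroup taxa share the derived state '1' for III; it defines the ingroup but does not resolve relationships within it.
IV (derived state '1') is shared by Taxon 1, Taxon 6, and Taxon 9 — a synapomorphy uniting that clade.
V: derived state '0' in Taxon 1 and Taxon 6 only — synapomorphy for {Taxon 1, Taxon 6}.
VI (derived state '1') is unique to Taxon 8 (autapomorphy; uninformative for grouping).
VII (derived state '0') is unique to Taxon 7 (autapomorphy; uninformative for grouping).
Most parsimonious ingroup topology: ((Taxon 9,(Taxon 1,Taxon 6)),(Taxon 8,Taxon 7)).
The clade {Taxon 1, Taxon 6, Taxon 9} is supported by IV: its derived state '1' occurs in exactly those taxa and in no other taxon (including the outgroup).

IV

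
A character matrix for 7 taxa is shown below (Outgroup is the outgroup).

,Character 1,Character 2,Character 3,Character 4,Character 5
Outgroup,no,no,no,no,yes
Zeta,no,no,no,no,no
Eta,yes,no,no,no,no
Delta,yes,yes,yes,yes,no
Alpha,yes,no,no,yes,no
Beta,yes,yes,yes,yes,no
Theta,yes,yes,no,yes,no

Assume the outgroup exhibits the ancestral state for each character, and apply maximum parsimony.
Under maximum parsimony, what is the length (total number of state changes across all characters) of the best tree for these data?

5

Character polarity is set by the outgroup: the derived state is whichever differs from the outgroup's state, so for Character 5 the derived state is 'no', and for the remaining characters it is 'yes'.
Character 1: derived state 'yes' in Alpha, Beta, Delta, Eta, and Theta only — synapomorphy for {Alpha, Beta, Delta, Eta, Theta}.
Only Beta, Delta, and Theta show the derived state 'yes' for Character 2, supporting them as a clade.
Character 3: derived state 'yes' in Beta and Delta only — synapomorphy for {Beta, Delta}.
Character 4 (derived state 'yes') is shared by Alpha, Beta, Delta, and Theta — a synapomorphy uniting that clade.
All ingroup taxa share the derived state 'no' for Character 5; it defines the ingroup but does not resolve relationships within it.
Most parsimonious ingroup topology: (Zeta,(Eta,(((Delta,Beta),Theta),Alpha))).
Changes per character on this tree: Character 1: 1; Character 2: 1; Character 3: 1; Character 4: 1; Character 5: 1.
Total = 5.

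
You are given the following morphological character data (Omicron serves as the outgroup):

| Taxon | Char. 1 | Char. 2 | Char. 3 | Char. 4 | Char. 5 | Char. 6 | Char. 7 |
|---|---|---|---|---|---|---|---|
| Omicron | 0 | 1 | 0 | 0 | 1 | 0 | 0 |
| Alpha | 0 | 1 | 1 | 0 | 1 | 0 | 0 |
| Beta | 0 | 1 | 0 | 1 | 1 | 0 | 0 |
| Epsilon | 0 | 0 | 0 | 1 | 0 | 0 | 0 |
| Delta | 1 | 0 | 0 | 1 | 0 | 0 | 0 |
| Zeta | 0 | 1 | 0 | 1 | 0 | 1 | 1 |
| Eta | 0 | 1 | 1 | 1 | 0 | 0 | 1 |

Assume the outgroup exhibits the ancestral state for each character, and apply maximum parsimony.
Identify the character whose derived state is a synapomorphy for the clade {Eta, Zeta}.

Char. 7

Character polarity is set by the outgroup: the derived state is whichever differs from the outgroup's state, so for Char. 2, Char. 5 the derived state is '0', and for the remaining characters it is '1'.
Char. 1: derived state '1' in Delta only — an autapomorphy, so it tells us nothing about relationships among taxa.
Char. 2: derived state '0' in Delta and Epsilon only — synapomorphy for {Delta, Epsilon}.
Char. 3 groups Alpha and Eta, which is incompatible with the clades supported by the remaining characters; treating it as convergent (homoplasy) costs fewer steps than any alternative tree.
Char. 4 (derived state '1') is shared by Beta, Delta, Epsilon, Eta, and Zeta — a synapomorphy uniting that clade.
Char. 5 (derived state '0') is shared by Delta, Epsilon, Eta, and Zeta — a synapomorphy uniting that clade.
Char. 6 (derived state '1') is unique to Zeta (autapomorphy; uninformative for grouping).
Char. 7: derived state '1' in Eta and Zeta only — synapomorphy for {Eta, Zeta}.
Most parsimonious ingroup topology: (Alpha,(Beta,((Epsilon,Delta),(Zeta,Eta)))).
The clade {Eta, Zeta} is supported by Char. 7: its derived state '1' occurs in exactly those taxa and in no other taxon (including the outgroup).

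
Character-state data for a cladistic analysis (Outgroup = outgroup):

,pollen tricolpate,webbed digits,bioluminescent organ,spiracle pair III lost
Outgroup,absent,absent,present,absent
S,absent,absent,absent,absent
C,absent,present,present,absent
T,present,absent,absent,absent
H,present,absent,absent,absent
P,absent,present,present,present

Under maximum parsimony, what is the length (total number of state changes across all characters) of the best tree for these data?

4

Character polarity is set by the outgroup: the derived state is whichever differs from the outgroup's state, so for bioluminescent organ the derived state is 'absent', and for the remaining characters it is 'present'.
pollen tricolpate: derived state 'present' in H and T only — synapomorphy for {H, T}.
webbed digits (derived state 'present') is shared by C and P — a synapomorphy uniting that clade.
bioluminescent organ (derived state 'absent') is shared by H, S, and T — a synapomorphy uniting that clade.
spiracle pair III lost (derived state 'present') is unique to P (autapomorphy; uninformative for grouping).
Most parsimonious ingroup topology: ((S,(T,H)),(C,P)).
Changes per character on this tree: pollen tricolpate: 1; webbed digits: 1; bioluminescent organ: 1; spiracle pair III lost: 1.
Total = 4.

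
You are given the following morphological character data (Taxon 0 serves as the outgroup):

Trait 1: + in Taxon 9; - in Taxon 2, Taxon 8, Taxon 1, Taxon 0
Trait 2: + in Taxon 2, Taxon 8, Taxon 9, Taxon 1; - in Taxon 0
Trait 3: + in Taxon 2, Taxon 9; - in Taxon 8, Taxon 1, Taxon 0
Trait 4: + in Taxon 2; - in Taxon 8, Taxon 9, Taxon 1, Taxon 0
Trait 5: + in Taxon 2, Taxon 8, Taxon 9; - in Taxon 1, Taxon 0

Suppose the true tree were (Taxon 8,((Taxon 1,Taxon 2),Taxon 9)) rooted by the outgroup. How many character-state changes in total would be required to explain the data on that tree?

Map each character onto (Taxon 8,((Taxon 1,Taxon 2),Taxon 9)) (rooted by Taxon 0) and count the minimum state changes it requires (Fitch parsimony):
Trait 1: 1; Trait 2: 1; Trait 3: 2; Trait 4: 1; Trait 5: 2.
Total tree length = 7.

7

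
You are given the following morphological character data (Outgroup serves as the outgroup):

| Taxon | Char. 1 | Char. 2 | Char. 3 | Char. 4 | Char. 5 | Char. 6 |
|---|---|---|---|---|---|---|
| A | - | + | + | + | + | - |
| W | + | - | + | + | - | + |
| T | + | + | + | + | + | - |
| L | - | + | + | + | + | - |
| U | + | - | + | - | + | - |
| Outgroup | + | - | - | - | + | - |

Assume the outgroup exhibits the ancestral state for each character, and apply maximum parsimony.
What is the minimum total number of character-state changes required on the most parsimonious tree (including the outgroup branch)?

6

Character polarity is set by the outgroup: the derived state is whichever differs from the outgroup's state, so for Char. 1, Char. 5 the derived state is '-', and for the remaining characters it is '+'.
Char. 1: derived state '-' in A and L only — synapomorphy for {A, L}.
Only A, L, and T show the derived state '+' for Char. 2, supporting them as a clade.
Char. 3 (derived state '+') is shared by all ingroup taxa — unites the whole ingroup.
Char. 4 (derived state '+') is shared by A, L, T, and W — a synapomorphy uniting that clade.
Char. 5: derived state '-' in W only — an autapomorphy, so it tells us nothing about relationships among taxa.
Char. 6 (derived state '+') is unique to W (autapomorphy; uninformative for grouping).
Most parsimonious ingroup topology: ((((A,L),T),W),U).
Changes per character on this tree: Char. 1: 1; Char. 2: 1; Char. 3: 1; Char. 4: 1; Char. 5: 1; Char. 6: 1.
Total = 6.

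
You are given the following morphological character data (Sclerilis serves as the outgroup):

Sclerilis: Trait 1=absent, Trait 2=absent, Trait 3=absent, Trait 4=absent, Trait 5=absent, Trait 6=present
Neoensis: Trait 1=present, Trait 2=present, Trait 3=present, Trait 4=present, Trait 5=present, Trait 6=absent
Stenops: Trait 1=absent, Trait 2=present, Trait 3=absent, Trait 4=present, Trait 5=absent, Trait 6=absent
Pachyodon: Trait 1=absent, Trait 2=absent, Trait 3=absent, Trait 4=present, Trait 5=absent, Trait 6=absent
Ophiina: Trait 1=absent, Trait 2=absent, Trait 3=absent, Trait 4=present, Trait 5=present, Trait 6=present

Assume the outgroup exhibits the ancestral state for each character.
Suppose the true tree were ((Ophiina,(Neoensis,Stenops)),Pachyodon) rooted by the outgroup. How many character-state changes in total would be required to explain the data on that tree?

Map each character onto ((Ophiina,(Neoensis,Stenops)),Pachyodon) (rooted by Sclerilis) and count the minimum state changes it requires (Fitch parsimony):
Trait 1: 1; Trait 2: 1; Trait 3: 1; Trait 4: 1; Trait 5: 2; Trait 6: 2.
Total tree length = 8.

8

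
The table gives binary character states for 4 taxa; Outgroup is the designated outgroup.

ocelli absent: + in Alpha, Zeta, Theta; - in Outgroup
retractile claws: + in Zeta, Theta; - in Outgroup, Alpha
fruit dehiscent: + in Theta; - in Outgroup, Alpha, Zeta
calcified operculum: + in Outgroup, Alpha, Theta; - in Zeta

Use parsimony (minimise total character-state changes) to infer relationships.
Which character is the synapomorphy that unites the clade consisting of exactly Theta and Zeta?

retractile claws

Character polarity is set by the outgroup: the derived state is whichever differs from the outgroup's state, so for calcified operculum the derived state is '-', and for the remaining characters it is '+'.
All ingroup taxa share the derived state '+' for ocelli absent; it defines the ingroup but does not resolve relationships within it.
retractile claws (derived state '+') is shared by Theta and Zeta — a synapomorphy uniting that clade.
fruit dehiscent (derived state '+') is unique to Theta (autapomorphy; uninformative for grouping).
calcified operculum: derived state '-' in Zeta only — an autapomorphy, so it tells us nothing about relationships among taxa.
Most parsimonious ingroup topology: ((Theta,Zeta),Alpha).
The clade {Theta, Zeta} is supported by retractile claws: its derived state '+' occurs in exactly those taxa and in no other taxon (including the outgroup).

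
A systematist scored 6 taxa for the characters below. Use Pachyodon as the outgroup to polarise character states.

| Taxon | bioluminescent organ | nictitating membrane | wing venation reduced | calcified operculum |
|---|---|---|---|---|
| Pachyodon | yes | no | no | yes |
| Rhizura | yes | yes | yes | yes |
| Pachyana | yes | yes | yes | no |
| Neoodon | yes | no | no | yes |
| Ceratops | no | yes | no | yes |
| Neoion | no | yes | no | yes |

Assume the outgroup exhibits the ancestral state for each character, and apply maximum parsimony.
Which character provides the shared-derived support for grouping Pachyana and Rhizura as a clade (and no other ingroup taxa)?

wing venation reduced

Character polarity is set by the outgroup: the derived state is whichever differs from the outgroup's state, so for bioluminescent organ, calcified operculum the derived state is 'no', and for the remaining characters it is 'yes'.
bioluminescent organ (derived state 'no') is shared by Ceratops and Neoion — a synapomorphy uniting that clade.
nictitating membrane: derived state 'yes' in Ceratops, Neoion, Pachyana, and Rhizura only — synapomorphy for {Ceratops, Neoion, Pachyana, Rhizura}.
Only Pachyana and Rhizura show the derived state 'yes' for wing venation reduced, supporting them as a clade.
calcified operculum (derived state 'no') is unique to Pachyana (autapomorphy; uninformative for grouping).
Most parsimonious ingroup topology: (((Rhizura,Pachyana),(Ceratops,Neoion)),Neoodon).
The clade {Pachyana, Rhizura} is supported by wing venation reduced: its derived state 'yes' occurs in exactly those taxa and in no other taxon (including the outgroup).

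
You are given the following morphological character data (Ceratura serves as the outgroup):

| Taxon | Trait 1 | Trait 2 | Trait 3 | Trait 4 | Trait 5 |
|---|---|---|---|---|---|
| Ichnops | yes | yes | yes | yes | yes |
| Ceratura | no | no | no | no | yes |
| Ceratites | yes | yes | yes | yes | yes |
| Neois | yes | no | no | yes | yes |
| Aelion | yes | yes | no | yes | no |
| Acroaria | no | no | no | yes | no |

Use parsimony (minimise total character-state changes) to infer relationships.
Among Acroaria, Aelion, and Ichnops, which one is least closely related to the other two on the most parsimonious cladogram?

Character polarity is set by the outgroup: the derived state is whichever differs from the outgroup's state, so for Trait 5 the derived state is 'no', and for the remaining characters it is 'yes'.
Only Aelion, Ceratites, Ichnops, and Neois show the derived state 'yes' for Trait 1, supporting them as a clade.
Trait 2 (derived state 'yes') is shared by Aelion, Ceratites, and Ichnops — a synapomorphy uniting that clade.
Trait 3 (derived state 'yes') is shared by Ceratites and Ichnops — a synapomorphy uniting that clade.
Trait 4 (derived state 'yes') is shared by all ingroup taxa — unites the whole ingroup.
Trait 5 groups Acroaria and Aelion, which is incompatible with the clades supported by the remaining characters; treating it as convergent (homoplasy) costs fewer steps than any alternative tree.
Most parsimonious ingroup topology: ((((Ceratites,Ichnops),Aelion),Neois),Acroaria).
Aelion and Ichnops share a more recent common ancestor with each other than either does with Acroaria, so Acroaria is the least closely related of the three.

Acroaria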